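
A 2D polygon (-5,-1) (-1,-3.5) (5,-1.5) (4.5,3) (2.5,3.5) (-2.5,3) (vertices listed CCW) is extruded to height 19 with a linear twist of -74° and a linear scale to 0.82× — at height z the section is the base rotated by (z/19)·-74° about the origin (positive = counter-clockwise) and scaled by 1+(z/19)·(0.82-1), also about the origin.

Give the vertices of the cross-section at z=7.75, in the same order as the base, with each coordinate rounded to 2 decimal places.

t = z/height = 7.75/19 = 0.407895
s = 1 + (scale-1)·z/height = 1 + (0.82-1)·7.75/19 = 0.926579
θ = twist·z/height = -74°·7.75/19 = -30.1842° = -0.526814 rad
cos θ = 0.864413, sin θ = -0.502782 (intermediates below are computed at full precision and shown rounded to 5 d.p.)
v1: (-5,-1) → rotate → (-4.82485,1.64950) → ×s → (-4.47060,1.52839) → (-4.47,1.53)
v2: (-1,-3.5) → rotate → (-2.62415,-2.52267) → ×s → (-2.43148,-2.33745) → (-2.43,-2.34)
v3: (5,-1.5) → rotate → (3.56789,-3.81053) → ×s → (3.30594,-3.53076) → (3.31,-3.53)
v4: (4.5,3) → rotate → (5.39821,0.33072) → ×s → (5.00186,0.30644) → (5.00,0.31)
v5: (2.5,3.5) → rotate → (3.92077,1.76849) → ×s → (3.63290,1.63865) → (3.63,1.64)
v6: (-2.5,3) → rotate → (-0.65269,3.85019) → ×s → (-0.60477,3.56751) → (-0.60,3.57)

Cross-section at z=7.75: (-4.47,1.53) (-2.43,-2.34) (3.31,-3.53) (5.00,0.31) (3.63,1.64) (-0.60,3.57)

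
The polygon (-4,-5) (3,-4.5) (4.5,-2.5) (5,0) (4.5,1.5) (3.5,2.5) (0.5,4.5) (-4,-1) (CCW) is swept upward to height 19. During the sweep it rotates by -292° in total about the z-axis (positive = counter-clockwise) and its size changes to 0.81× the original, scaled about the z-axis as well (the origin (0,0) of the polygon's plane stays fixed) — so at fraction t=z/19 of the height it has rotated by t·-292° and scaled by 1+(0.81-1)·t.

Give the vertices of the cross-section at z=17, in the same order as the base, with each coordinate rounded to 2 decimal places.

Cross-section at z=17: (4.61,-2.65) (3.31,3.03) (1.48,4.01) (-0.63,4.10) (-1.80,3.50) (-2.49,2.56) (-3.75,-0.16) (1.32,-3.16)

t = z/height = 17/19 = 0.894737
s = 1 + (scale-1)·z/height = 1 + (0.81-1)·17/19 = 0.830000
θ = twist·z/height = -292°·17/19 = -261.2632° = -4.559902 rad
cos θ = -0.151896, sin θ = 0.988396 (intermediates below are computed at full precision and shown rounded to 5 d.p.)
v1: (-4,-5) → rotate → (5.54957,-3.19410) → ×s → (4.60614,-2.65111) → (4.61,-2.65)
v2: (3,-4.5) → rotate → (3.99209,3.64872) → ×s → (3.31344,3.02844) → (3.31,3.03)
v3: (4.5,-2.5) → rotate → (1.78746,4.82752) → ×s → (1.48359,4.00685) → (1.48,4.01)
v4: (5,0) → rotate → (-0.75948,4.94198) → ×s → (-0.63037,4.10185) → (-0.63,4.10)
v5: (4.5,1.5) → rotate → (-2.16613,4.21994) → ×s → (-1.79789,3.50255) → (-1.80,3.50)
v6: (3.5,2.5) → rotate → (-3.00263,3.07965) → ×s → (-2.49218,2.55611) → (-2.49,2.56)
v7: (0.5,4.5) → rotate → (-4.52373,-0.18934) → ×s → (-3.75470,-0.15715) → (-3.75,-0.16)
v8: (-4,-1) → rotate → (1.59598,-3.80169) → ×s → (1.32467,-3.15540) → (1.32,-3.16)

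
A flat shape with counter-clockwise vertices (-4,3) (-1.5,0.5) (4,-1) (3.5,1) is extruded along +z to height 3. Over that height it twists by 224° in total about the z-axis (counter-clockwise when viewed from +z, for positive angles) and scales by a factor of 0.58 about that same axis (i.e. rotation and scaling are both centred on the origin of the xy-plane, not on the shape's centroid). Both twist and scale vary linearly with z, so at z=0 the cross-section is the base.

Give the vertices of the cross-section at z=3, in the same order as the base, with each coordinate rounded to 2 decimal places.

Cross-section at z=3: (2.88,0.36) (0.83,0.40) (-2.07,-1.19) (-1.06,-1.83)

t = z/height = 3/3 = 1
s = 1 + (scale-1)·z/height = 1 + (0.58-1)·3/3 = 0.580000
θ = twist·z/height = 224°·3/3 = 224.0000° = 3.909538 rad
cos θ = -0.719340, sin θ = -0.694658 (intermediates below are computed at full precision and shown rounded to 5 d.p.)
v1: (-4,3) → rotate → (4.96133,0.62061) → ×s → (2.87757,0.35996) → (2.88,0.36)
v2: (-1.5,0.5) → rotate → (1.42634,0.68232) → ×s → (0.82728,0.39574) → (0.83,0.40)
v3: (4,-1) → rotate → (-3.57202,-2.05929) → ×s → (-2.07177,-1.19439) → (-2.07,-1.19)
v4: (3.5,1) → rotate → (-1.82303,-3.15064) → ×s → (-1.05736,-1.82737) → (-1.06,-1.83)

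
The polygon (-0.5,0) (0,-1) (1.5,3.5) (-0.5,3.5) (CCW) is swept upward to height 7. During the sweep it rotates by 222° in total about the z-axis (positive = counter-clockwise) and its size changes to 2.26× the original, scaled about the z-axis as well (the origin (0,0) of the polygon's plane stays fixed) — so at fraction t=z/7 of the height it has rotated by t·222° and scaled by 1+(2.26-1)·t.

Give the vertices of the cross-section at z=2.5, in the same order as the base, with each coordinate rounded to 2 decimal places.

Cross-section at z=2.5: (-0.13,-0.71) (1.42,-0.27) (-4.58,3.08) (-5.12,0.23)

t = z/height = 2.5/7 = 0.357143
s = 1 + (scale-1)·z/height = 1 + (2.26-1)·2.5/7 = 1.450000
θ = twist·z/height = 222°·2.5/7 = 79.2857° = 1.383797 rad
cos θ = 0.185912, sin θ = 0.982566 (intermediates below are computed at full precision and shown rounded to 5 d.p.)
v1: (-0.5,0) → rotate → (-0.09296,-0.49128) → ×s → (-0.13479,-0.71236) → (-0.13,-0.71)
v2: (0,-1) → rotate → (0.98257,-0.18591) → ×s → (1.42472,-0.26957) → (1.42,-0.27)
v3: (1.5,3.5) → rotate → (-3.16012,2.12454) → ×s → (-4.58217,3.08058) → (-4.58,3.08)
v4: (-0.5,3.5) → rotate → (-3.53194,0.15941) → ×s → (-5.12131,0.23114) → (-5.12,0.23)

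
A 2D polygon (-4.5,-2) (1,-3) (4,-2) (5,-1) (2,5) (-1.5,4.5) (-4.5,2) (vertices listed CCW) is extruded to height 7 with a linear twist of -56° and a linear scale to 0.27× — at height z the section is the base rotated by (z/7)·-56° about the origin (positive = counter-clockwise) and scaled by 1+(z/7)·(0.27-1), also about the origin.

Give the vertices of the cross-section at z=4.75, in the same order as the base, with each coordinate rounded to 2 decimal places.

Cross-section at z=4.75: (-2.41,0.60) (-0.53,-1.50) (0.97,-2.04) (1.68,-1.95) (2.35,1.37) (0.80,2.26) (-1.17,2.19)

t = z/height = 4.75/7 = 0.678571
s = 1 + (scale-1)·z/height = 1 + (0.27-1)·4.75/7 = 0.504643
θ = twist·z/height = -56°·4.75/7 = -38.0000° = -0.663225 rad
cos θ = 0.788011, sin θ = -0.615661 (intermediates below are computed at full precision and shown rounded to 5 d.p.)
v1: (-4.5,-2) → rotate → (-4.77737,1.19446) → ×s → (-2.41087,0.60277) → (-2.41,0.60)
v2: (1,-3) → rotate → (-1.05897,-2.97969) → ×s → (-0.53440,-1.50368) → (-0.53,-1.50)
v3: (4,-2) → rotate → (1.92072,-4.03867) → ×s → (0.96928,-2.03808) → (0.97,-2.04)
v4: (5,-1) → rotate → (3.32439,-3.86632) → ×s → (1.67763,-1.95111) → (1.68,-1.95)
v5: (2,5) → rotate → (4.65433,2.70873) → ×s → (2.34877,1.36694) → (2.35,1.37)
v6: (-1.5,4.5) → rotate → (1.58846,4.46954) → ×s → (0.80161,2.25552) → (0.80,2.26)
v7: (-4.5,2) → rotate → (-2.31473,4.34650) → ×s → (-1.16811,2.19343) → (-1.17,2.19)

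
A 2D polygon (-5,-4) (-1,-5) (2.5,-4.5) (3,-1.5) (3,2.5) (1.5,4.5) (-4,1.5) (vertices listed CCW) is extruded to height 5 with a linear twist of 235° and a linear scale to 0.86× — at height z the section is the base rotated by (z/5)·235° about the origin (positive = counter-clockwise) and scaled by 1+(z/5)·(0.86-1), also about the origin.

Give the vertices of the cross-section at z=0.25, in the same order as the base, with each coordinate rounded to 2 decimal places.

Cross-section at z=0.25: (-4.05,-4.90) (0.04,-5.06) (3.34,-3.87) (3.22,-0.85) (2.41,3.04) (0.55,4.68) (-4.19,0.65)

t = z/height = 0.25/5 = 0.05
s = 1 + (scale-1)·z/height = 1 + (0.86-1)·0.25/5 = 0.993000
θ = twist·z/height = 235°·0.25/5 = 11.7500° = 0.205076 rad
cos θ = 0.979045, sin θ = 0.203642 (intermediates below are computed at full precision and shown rounded to 5 d.p.)
v1: (-5,-4) → rotate → (-4.08066,-4.93439) → ×s → (-4.05210,-4.89985) → (-4.05,-4.90)
v2: (-1,-5) → rotate → (0.03916,-5.09887) → ×s → (0.03889,-5.06318) → (0.04,-5.06)
v3: (2.5,-4.5) → rotate → (3.36400,-3.89660) → ×s → (3.34045,-3.86932) → (3.34,-3.87)
v4: (3,-1.5) → rotate → (3.24260,-0.85764) → ×s → (3.21990,-0.85164) → (3.22,-0.85)
v5: (3,2.5) → rotate → (2.42803,3.05854) → ×s → (2.41104,3.03713) → (2.41,3.04)
v6: (1.5,4.5) → rotate → (0.55218,4.71117) → ×s → (0.54832,4.67819) → (0.55,4.68)
v7: (-4,1.5) → rotate → (-4.22164,0.65400) → ×s → (-4.19209,0.64942) → (-4.19,0.65)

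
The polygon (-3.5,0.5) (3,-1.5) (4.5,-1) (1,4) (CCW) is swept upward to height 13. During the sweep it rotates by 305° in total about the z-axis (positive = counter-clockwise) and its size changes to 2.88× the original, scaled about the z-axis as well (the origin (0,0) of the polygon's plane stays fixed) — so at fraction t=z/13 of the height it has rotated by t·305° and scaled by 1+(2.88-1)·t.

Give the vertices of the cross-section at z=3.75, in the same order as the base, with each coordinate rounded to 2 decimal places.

Cross-section at z=3.75: (-0.96,-5.37) (2.48,4.54) (1.79,6.88) (-6.11,1.76)

t = z/height = 3.75/13 = 0.288462
s = 1 + (scale-1)·z/height = 1 + (2.88-1)·3.75/13 = 1.542308
θ = twist·z/height = 305°·3.75/13 = 87.9808° = 1.535554 rad
cos θ = 0.035235, sin θ = 0.999379 (intermediates below are computed at full precision and shown rounded to 5 d.p.)
v1: (-3.5,0.5) → rotate → (-0.62301,-3.48021) → ×s → (-0.96088,-5.36755) → (-0.96,-5.37)
v2: (3,-1.5) → rotate → (1.60477,2.94528) → ×s → (2.47505,4.54254) → (2.48,4.54)
v3: (4.5,-1) → rotate → (1.15794,4.46197) → ×s → (1.78589,6.88173) → (1.79,6.88)
v4: (1,4) → rotate → (-3.96228,1.14032) → ×s → (-6.11106,1.75872) → (-6.11,1.76)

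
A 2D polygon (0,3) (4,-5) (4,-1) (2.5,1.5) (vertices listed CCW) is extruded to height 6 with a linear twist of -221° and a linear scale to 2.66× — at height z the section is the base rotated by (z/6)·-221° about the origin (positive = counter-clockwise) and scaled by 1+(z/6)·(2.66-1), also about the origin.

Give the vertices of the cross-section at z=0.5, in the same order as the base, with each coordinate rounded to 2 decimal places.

t = z/height = 0.5/6 = 0.0833333
s = 1 + (scale-1)·z/height = 1 + (2.66-1)·0.5/6 = 1.138333
θ = twist·z/height = -221°·0.5/6 = -18.4167° = -0.321431 rad
cos θ = 0.948784, sin θ = -0.315925 (intermediates below are computed at full precision and shown rounded to 5 d.p.)
v1: (0,3) → rotate → (0.94778,2.84635) → ×s → (1.07888,3.24010) → (1.08,3.24)
v2: (4,-5) → rotate → (2.21551,-6.00762) → ×s → (2.52199,-6.83868) → (2.52,-6.84)
v3: (4,-1) → rotate → (3.47921,-2.21248) → ×s → (3.96050,-2.51854) → (3.96,-2.52)
v4: (2.5,1.5) → rotate → (2.84585,0.63336) → ×s → (3.23952,0.72098) → (3.24,0.72)

Cross-section at z=0.5: (1.08,3.24) (2.52,-6.84) (3.96,-2.52) (3.24,0.72)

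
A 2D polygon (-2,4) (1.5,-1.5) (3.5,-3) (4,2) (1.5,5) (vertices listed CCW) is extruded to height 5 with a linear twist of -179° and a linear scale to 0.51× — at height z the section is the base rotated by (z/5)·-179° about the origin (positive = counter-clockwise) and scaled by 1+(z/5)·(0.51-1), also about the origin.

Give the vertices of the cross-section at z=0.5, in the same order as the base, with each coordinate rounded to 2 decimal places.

Cross-section at z=0.5: (-0.64,4.20) (0.92,-1.80) (2.29,-3.74) (4.20,0.64) (2.82,4.09)

t = z/height = 0.5/5 = 0.1
s = 1 + (scale-1)·z/height = 1 + (0.51-1)·0.5/5 = 0.951000
θ = twist·z/height = -179°·0.5/5 = -17.9000° = -0.312414 rad
cos θ = 0.951594, sin θ = -0.307357 (intermediates below are computed at full precision and shown rounded to 5 d.p.)
v1: (-2,4) → rotate → (-0.67376,4.42109) → ×s → (-0.64075,4.20446) → (-0.64,4.20)
v2: (1.5,-1.5) → rotate → (0.96636,-1.88843) → ×s → (0.91901,-1.79589) → (0.92,-1.80)
v3: (3.5,-3) → rotate → (2.40851,-3.93053) → ×s → (2.29049,-3.73794) → (2.29,-3.74)
v4: (4,2) → rotate → (4.42109,0.67376) → ×s → (4.20446,0.64075) → (4.20,0.64)
v5: (1.5,5) → rotate → (2.96417,4.29694) → ×s → (2.81893,4.08639) → (2.82,4.09)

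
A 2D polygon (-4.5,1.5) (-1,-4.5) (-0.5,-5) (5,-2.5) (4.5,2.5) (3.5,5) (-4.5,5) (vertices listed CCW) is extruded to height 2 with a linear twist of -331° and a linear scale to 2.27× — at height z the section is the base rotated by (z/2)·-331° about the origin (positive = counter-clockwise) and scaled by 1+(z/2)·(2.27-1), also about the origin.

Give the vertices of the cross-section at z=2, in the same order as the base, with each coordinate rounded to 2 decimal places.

Cross-section at z=2: (-10.59,-1.97) (2.97,-10.03) (4.51,-10.48) (12.68,0.54) (6.18,9.92) (1.45,13.78) (-14.44,4.97)

t = z/height = 2/2 = 1
s = 1 + (scale-1)·z/height = 1 + (2.27-1)·2/2 = 2.270000
θ = twist·z/height = -331°·2/2 = -331.0000° = -5.777040 rad
cos θ = 0.874620, sin θ = 0.484810 (intermediates below are computed at full precision and shown rounded to 5 d.p.)
v1: (-4.5,1.5) → rotate → (-4.66300,-0.86971) → ×s → (-10.58502,-1.97425) → (-10.59,-1.97)
v2: (-1,-4.5) → rotate → (1.30702,-4.42060) → ×s → (2.96694,-10.03476) → (2.97,-10.03)
v3: (-0.5,-5) → rotate → (1.98674,-4.61550) → ×s → (4.50990,-10.47719) → (4.51,-10.48)
v4: (5,-2.5) → rotate → (5.58512,0.23750) → ×s → (12.67823,0.53912) → (12.68,0.54)
v5: (4.5,2.5) → rotate → (2.72376,4.36819) → ×s → (6.18295,9.91580) → (6.18,9.92)
v6: (3.5,5) → rotate → (0.63712,6.06993) → ×s → (1.44626,13.77875) → (1.45,13.78)
v7: (-4.5,5) → rotate → (-6.35984,2.19146) → ×s → (-14.43683,4.97460) → (-14.44,4.97)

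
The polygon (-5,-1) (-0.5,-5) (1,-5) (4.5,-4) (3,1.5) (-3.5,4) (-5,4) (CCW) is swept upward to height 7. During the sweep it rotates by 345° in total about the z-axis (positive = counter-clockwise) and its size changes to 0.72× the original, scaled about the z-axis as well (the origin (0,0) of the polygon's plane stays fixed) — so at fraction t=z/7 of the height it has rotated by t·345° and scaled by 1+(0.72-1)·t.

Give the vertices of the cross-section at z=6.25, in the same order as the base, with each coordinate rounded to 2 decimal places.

t = z/height = 6.25/7 = 0.892857
s = 1 + (scale-1)·z/height = 1 + (0.72-1)·6.25/7 = 0.750000
θ = twist·z/height = 345°·6.25/7 = 308.0357° = 5.376237 rad
cos θ = 0.616153, sin θ = -0.787627 (intermediates below are computed at full precision and shown rounded to 5 d.p.)
v1: (-5,-1) → rotate → (-3.86839,3.32198) → ×s → (-2.90129,2.49149) → (-2.90,2.49)
v2: (-0.5,-5) → rotate → (-4.24621,-2.68695) → ×s → (-3.18466,-2.01521) → (-3.18,-2.02)
v3: (1,-5) → rotate → (-3.32198,-3.86839) → ×s → (-2.49149,-2.90129) → (-2.49,-2.90)
v4: (4.5,-4) → rotate → (-0.37782,-6.00893) → ×s → (-0.28337,-4.50670) → (-0.28,-4.51)
v5: (3,1.5) → rotate → (3.02990,-1.43865) → ×s → (2.27242,-1.07899) → (2.27,-1.08)
v6: (-3.5,4) → rotate → (0.99397,5.22130) → ×s → (0.74548,3.91598) → (0.75,3.92)
v7: (-5,4) → rotate → (0.06974,6.40274) → ×s → (0.05231,4.80206) → (0.05,4.80)

Cross-section at z=6.25: (-2.90,2.49) (-3.18,-2.02) (-2.49,-2.90) (-0.28,-4.51) (2.27,-1.08) (0.75,3.92) (0.05,4.80)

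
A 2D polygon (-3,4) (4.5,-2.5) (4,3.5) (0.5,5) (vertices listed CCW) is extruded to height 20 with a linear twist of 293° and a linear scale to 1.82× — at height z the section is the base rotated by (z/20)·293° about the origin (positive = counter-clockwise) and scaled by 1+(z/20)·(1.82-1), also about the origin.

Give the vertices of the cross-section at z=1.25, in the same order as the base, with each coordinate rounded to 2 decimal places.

Cross-section at z=1.25: (-4.32,3.00) (5.32,-1.01) (2.84,4.81) (-1.15,5.16)

t = z/height = 1.25/20 = 0.0625
s = 1 + (scale-1)·z/height = 1 + (1.82-1)·1.25/20 = 1.051250
θ = twist·z/height = 293°·1.25/20 = 18.3125° = 0.319613 rad
cos θ = 0.949357, sin θ = 0.314200 (intermediates below are computed at full precision and shown rounded to 5 d.p.)
v1: (-3,4) → rotate → (-4.10487,2.85483) → ×s → (-4.31524,3.00114) → (-4.32,3.00)
v2: (4.5,-2.5) → rotate → (5.05761,-0.95949) → ×s → (5.31681,-1.00867) → (5.32,-1.01)
v3: (4,3.5) → rotate → (2.69773,4.57955) → ×s → (2.83599,4.81425) → (2.84,4.81)
v4: (0.5,5) → rotate → (-1.09632,4.90388) → ×s → (-1.15251,5.15521) → (-1.15,5.16)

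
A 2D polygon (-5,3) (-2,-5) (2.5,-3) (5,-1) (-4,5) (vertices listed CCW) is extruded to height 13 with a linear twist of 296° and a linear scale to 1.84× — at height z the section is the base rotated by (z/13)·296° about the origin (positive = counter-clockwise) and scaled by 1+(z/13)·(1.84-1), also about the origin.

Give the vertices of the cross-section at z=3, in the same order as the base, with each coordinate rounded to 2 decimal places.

t = z/height = 3/13 = 0.230769
s = 1 + (scale-1)·z/height = 1 + (1.84-1)·3/13 = 1.193846
θ = twist·z/height = 296°·3/13 = 68.3077° = 1.192194 rad
cos θ = 0.369622, sin θ = 0.929182 (intermediates below are computed at full precision and shown rounded to 5 d.p.)
v1: (-5,3) → rotate → (-4.63566,-3.53704) → ×s → (-5.53426,-4.22269) → (-5.53,-4.22)
v2: (-2,-5) → rotate → (3.90667,-3.70647) → ×s → (4.66396,-4.42496) → (4.66,-4.42)
v3: (2.5,-3) → rotate → (3.71160,1.21409) → ×s → (4.43108,1.44944) → (4.43,1.45)
v4: (5,-1) → rotate → (2.77729,4.27629) → ×s → (3.31566,5.10523) → (3.32,5.11)
v5: (-4,5) → rotate → (-6.12440,-1.86862) → ×s → (-7.31159,-2.23084) → (-7.31,-2.23)

Cross-section at z=3: (-5.53,-4.22) (4.66,-4.42) (4.43,1.45) (3.32,5.11) (-7.31,-2.23)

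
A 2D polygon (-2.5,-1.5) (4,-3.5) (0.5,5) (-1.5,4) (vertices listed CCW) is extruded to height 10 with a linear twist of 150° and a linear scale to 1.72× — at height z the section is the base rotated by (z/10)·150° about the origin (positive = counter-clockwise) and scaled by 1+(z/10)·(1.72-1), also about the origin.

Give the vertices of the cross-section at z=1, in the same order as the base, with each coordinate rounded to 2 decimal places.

t = z/height = 1/10 = 0.1
s = 1 + (scale-1)·z/height = 1 + (1.72-1)·1/10 = 1.072000
θ = twist·z/height = 150°·1/10 = 15.0000° = 0.261799 rad
cos θ = 0.965926, sin θ = 0.258819 (intermediates below are computed at full precision and shown rounded to 5 d.p.)
v1: (-2.5,-1.5) → rotate → (-2.02659,-2.09594) → ×s → (-2.17250,-2.24684) → (-2.17,-2.25)
v2: (4,-3.5) → rotate → (4.76957,-2.34546) → ×s → (5.11298,-2.51434) → (5.11,-2.51)
v3: (0.5,5) → rotate → (-0.81113,4.95904) → ×s → (-0.86953,5.31609) → (-0.87,5.32)
v4: (-1.5,4) → rotate → (-2.48416,3.47547) → ×s → (-2.66302,3.72571) → (-2.66,3.73)

Cross-section at z=1: (-2.17,-2.25) (5.11,-2.51) (-0.87,5.32) (-2.66,3.73)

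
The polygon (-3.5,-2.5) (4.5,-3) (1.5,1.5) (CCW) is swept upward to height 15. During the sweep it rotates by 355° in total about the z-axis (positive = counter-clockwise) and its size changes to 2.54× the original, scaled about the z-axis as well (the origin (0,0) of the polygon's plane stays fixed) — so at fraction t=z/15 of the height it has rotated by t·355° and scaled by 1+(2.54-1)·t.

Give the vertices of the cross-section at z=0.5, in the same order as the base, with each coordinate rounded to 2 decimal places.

t = z/height = 0.5/15 = 0.0333333
s = 1 + (scale-1)·z/height = 1 + (2.54-1)·0.5/15 = 1.051333
θ = twist·z/height = 355°·0.5/15 = 11.8333° = 0.206531 rad
cos θ = 0.978748, sin θ = 0.205065 (intermediates below are computed at full precision and shown rounded to 5 d.p.)
v1: (-3.5,-2.5) → rotate → (-2.91296,-3.16460) → ×s → (-3.06249,-3.32705) → (-3.06,-3.33)
v2: (4.5,-3) → rotate → (5.01956,-2.01345) → ×s → (5.27723,-2.11681) → (5.28,-2.12)
v3: (1.5,1.5) → rotate → (1.16052,1.77572) → ×s → (1.22010,1.86687) → (1.22,1.87)

Cross-section at z=0.5: (-3.06,-3.33) (5.28,-2.12) (1.22,1.87)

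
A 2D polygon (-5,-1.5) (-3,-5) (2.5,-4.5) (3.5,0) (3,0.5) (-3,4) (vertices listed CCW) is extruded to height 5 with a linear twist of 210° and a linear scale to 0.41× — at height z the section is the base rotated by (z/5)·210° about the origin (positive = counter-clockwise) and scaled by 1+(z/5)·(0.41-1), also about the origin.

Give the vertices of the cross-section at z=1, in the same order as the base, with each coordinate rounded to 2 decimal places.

t = z/height = 1/5 = 0.2
s = 1 + (scale-1)·z/height = 1 + (0.41-1)·1/5 = 0.882000
θ = twist·z/height = 210°·1/5 = 42.0000° = 0.733038 rad
cos θ = 0.743145, sin θ = 0.669131 (intermediates below are computed at full precision and shown rounded to 5 d.p.)
v1: (-5,-1.5) → rotate → (-2.71203,-4.46037) → ×s → (-2.39201,-3.93405) → (-2.39,-3.93)
v2: (-3,-5) → rotate → (1.11622,-5.72312) → ×s → (0.98450,-5.04779) → (0.98,-5.05)
v3: (2.5,-4.5) → rotate → (4.86895,-1.67133) → ×s → (4.29441,-1.47411) → (4.29,-1.47)
v4: (3.5,0) → rotate → (2.60101,2.34196) → ×s → (2.29409,2.06561) → (2.29,2.07)
v5: (3,0.5) → rotate → (1.89487,2.37896) → ×s → (1.67127,2.09825) → (1.67,2.10)
v6: (-3,4) → rotate → (-4.90596,0.96519) → ×s → (-4.32705,0.85130) → (-4.33,0.85)

Cross-section at z=1: (-2.39,-3.93) (0.98,-5.05) (4.29,-1.47) (2.29,2.07) (1.67,2.10) (-4.33,0.85)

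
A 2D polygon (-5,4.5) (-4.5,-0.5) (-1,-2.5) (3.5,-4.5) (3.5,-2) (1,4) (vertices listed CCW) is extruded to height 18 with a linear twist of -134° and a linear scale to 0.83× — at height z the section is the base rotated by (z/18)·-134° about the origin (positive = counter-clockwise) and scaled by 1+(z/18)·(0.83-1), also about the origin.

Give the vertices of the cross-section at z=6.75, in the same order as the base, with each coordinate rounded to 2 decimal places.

t = z/height = 6.75/18 = 0.375
s = 1 + (scale-1)·z/height = 1 + (0.83-1)·6.75/18 = 0.936250
θ = twist·z/height = -134°·6.75/18 = -50.2500° = -0.877028 rad
cos θ = 0.639439, sin θ = -0.768842 (intermediates below are computed at full precision and shown rounded to 5 d.p.)
v1: (-5,4.5) → rotate → (0.26259,6.72168) → ×s → (0.24585,6.29318) → (0.25,6.29)
v2: (-4.5,-0.5) → rotate → (-3.26190,3.14007) → ×s → (-3.05395,2.93989) → (-3.05,2.94)
v3: (-1,-2.5) → rotate → (-2.56154,-0.82976) → ×s → (-2.39825,-0.77686) → (-2.40,-0.78)
v4: (3.5,-4.5) → rotate → (-1.22175,-5.56842) → ×s → (-1.14387,-5.21344) → (-1.14,-5.21)
v5: (3.5,-2) → rotate → (0.70035,-3.96982) → ×s → (0.65571,-3.71675) → (0.66,-3.72)
v6: (1,4) → rotate → (3.71481,1.78891) → ×s → (3.47799,1.67487) → (3.48,1.67)

Cross-section at z=6.75: (0.25,6.29) (-3.05,2.94) (-2.40,-0.78) (-1.14,-5.21) (0.66,-3.72) (3.48,1.67)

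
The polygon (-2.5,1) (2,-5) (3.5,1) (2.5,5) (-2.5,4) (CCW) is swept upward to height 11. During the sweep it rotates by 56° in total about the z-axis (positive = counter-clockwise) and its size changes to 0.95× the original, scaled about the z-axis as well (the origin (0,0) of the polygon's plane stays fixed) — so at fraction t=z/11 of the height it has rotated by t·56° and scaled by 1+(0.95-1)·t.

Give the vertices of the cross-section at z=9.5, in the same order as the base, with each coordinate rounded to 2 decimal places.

t = z/height = 9.5/11 = 0.863636
s = 1 + (scale-1)·z/height = 1 + (0.95-1)·9.5/11 = 0.956818
θ = twist·z/height = 56°·9.5/11 = 48.3636° = 0.844105 rad
cos θ = 0.664401, sin θ = 0.747377 (intermediates below are computed at full precision and shown rounded to 5 d.p.)
v1: (-2.5,1) → rotate → (-2.40838,-1.20404) → ×s → (-2.30438,-1.15205) → (-2.30,-1.15)
v2: (2,-5) → rotate → (5.06568,-1.82725) → ×s → (4.84694,-1.74835) → (4.85,-1.75)
v3: (3.5,1) → rotate → (1.57803,3.28022) → ×s → (1.50988,3.13857) → (1.51,3.14)
v4: (2.5,5) → rotate → (-2.07588,5.19044) → ×s → (-1.98624,4.96631) → (-1.99,4.97)
v5: (-2.5,4) → rotate → (-4.65051,0.78916) → ×s → (-4.44969,0.75508) → (-4.45,0.76)

Cross-section at z=9.5: (-2.30,-1.15) (4.85,-1.75) (1.51,3.14) (-1.99,4.97) (-4.45,0.76)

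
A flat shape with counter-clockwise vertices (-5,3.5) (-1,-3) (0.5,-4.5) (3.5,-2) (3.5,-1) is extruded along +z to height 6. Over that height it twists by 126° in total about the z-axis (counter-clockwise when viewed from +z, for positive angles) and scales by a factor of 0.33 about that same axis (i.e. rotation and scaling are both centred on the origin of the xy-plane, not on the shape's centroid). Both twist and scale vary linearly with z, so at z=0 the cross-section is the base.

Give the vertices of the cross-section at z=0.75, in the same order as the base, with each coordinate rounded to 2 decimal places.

t = z/height = 0.75/6 = 0.125
s = 1 + (scale-1)·z/height = 1 + (0.33-1)·0.75/6 = 0.916250
θ = twist·z/height = 126°·0.75/6 = 15.7500° = 0.274889 rad
cos θ = 0.962455, sin θ = 0.271440 (intermediates below are computed at full precision and shown rounded to 5 d.p.)
v1: (-5,3.5) → rotate → (-5.76232,2.01139) → ×s → (-5.27972,1.84294) → (-5.28,1.84)
v2: (-1,-3) → rotate → (-0.14813,-3.15881) → ×s → (-0.13573,-2.89426) → (-0.14,-2.89)
v3: (0.5,-4.5) → rotate → (1.70271,-4.19533) → ×s → (1.56011,-3.84397) → (1.56,-3.84)
v4: (3.5,-2) → rotate → (3.91147,-0.97487) → ×s → (3.58389,-0.89322) → (3.58,-0.89)
v5: (3.5,-1) → rotate → (3.64003,-0.01241) → ×s → (3.33518,-0.01137) → (3.34,-0.01)

Cross-section at z=0.75: (-5.28,1.84) (-0.14,-2.89) (1.56,-3.84) (3.58,-0.89) (3.34,-0.01)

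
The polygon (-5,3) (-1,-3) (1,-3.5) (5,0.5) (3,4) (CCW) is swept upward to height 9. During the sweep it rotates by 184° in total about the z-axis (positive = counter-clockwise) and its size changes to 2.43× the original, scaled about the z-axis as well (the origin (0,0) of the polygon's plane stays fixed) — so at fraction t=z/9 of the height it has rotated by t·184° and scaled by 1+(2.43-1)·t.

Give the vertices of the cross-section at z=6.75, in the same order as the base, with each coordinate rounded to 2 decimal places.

t = z/height = 6.75/9 = 0.75
s = 1 + (scale-1)·z/height = 1 + (2.43-1)·6.75/9 = 2.072500
θ = twist·z/height = 184°·6.75/9 = 138.0000° = 2.408554 rad
cos θ = -0.743145, sin θ = 0.669131 (intermediates below are computed at full precision and shown rounded to 5 d.p.)
v1: (-5,3) → rotate → (1.70833,-5.57509) → ×s → (3.54052,-11.55437) → (3.54,-11.55)
v2: (-1,-3) → rotate → (2.75054,1.56030) → ×s → (5.70049,3.23373) → (5.70,3.23)
v3: (1,-3.5) → rotate → (1.59881,3.27014) → ×s → (3.31354,6.77736) → (3.31,6.78)
v4: (5,0.5) → rotate → (-4.05029,2.97408) → ×s → (-8.39422,6.16378) → (-8.39,6.16)
v5: (3,4) → rotate → (-4.90596,-0.96519) → ×s → (-10.16760,-2.00035) → (-10.17,-2.00)

Cross-section at z=6.75: (3.54,-11.55) (5.70,3.23) (3.31,6.78) (-8.39,6.16) (-10.17,-2.00)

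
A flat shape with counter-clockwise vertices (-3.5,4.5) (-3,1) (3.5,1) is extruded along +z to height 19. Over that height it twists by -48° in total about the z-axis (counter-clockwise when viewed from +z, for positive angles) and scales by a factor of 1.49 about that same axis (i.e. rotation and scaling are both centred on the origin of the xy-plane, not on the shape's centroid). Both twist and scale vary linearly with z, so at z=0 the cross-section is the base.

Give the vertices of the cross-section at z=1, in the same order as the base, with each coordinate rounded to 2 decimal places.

t = z/height = 1/19 = 0.0526316
s = 1 + (scale-1)·z/height = 1 + (1.49-1)·1/19 = 1.025789
θ = twist·z/height = -48°·1/19 = -2.5263° = -0.044093 rad
cos θ = 0.999028, sin θ = -0.044078 (intermediates below are computed at full precision and shown rounded to 5 d.p.)
v1: (-3.5,4.5) → rotate → (-3.29825,4.64990) → ×s → (-3.38331,4.76982) → (-3.38,4.77)
v2: (-3,1) → rotate → (-2.95301,1.13126) → ×s → (-3.02916,1.16044) → (-3.03,1.16)
v3: (3.5,1) → rotate → (3.54068,0.84475) → ×s → (3.63199,0.86654) → (3.63,0.87)

Cross-section at z=1: (-3.38,4.77) (-3.03,1.16) (3.63,0.87)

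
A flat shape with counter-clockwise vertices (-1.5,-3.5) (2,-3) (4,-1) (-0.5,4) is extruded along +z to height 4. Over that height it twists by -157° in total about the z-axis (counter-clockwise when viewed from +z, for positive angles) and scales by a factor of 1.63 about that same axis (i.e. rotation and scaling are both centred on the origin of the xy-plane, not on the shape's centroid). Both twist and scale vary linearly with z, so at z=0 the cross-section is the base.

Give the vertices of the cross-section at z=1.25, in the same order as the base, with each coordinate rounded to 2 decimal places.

Cross-section at z=1.25: (-4.34,-1.39) (-1.14,-4.16) (2.23,-4.40) (3.22,3.59)

t = z/height = 1.25/4 = 0.3125
s = 1 + (scale-1)·z/height = 1 + (1.63-1)·1.25/4 = 1.196875
θ = twist·z/height = -157°·1.25/4 = -49.0625° = -0.856302 rad
cos θ = 0.655235, sin θ = -0.755425 (intermediates below are computed at full precision and shown rounded to 5 d.p.)
v1: (-1.5,-3.5) → rotate → (-3.62684,-1.16019) → ×s → (-4.34087,-1.38860) → (-4.34,-1.39)
v2: (2,-3) → rotate → (-0.95580,-3.47656) → ×s → (-1.14398,-4.16100) → (-1.14,-4.16)
v3: (4,-1) → rotate → (1.86552,-3.67693) → ×s → (2.23279,-4.40083) → (2.23,-4.40)
v4: (-0.5,4) → rotate → (2.69408,2.99865) → ×s → (3.22448,3.58901) → (3.22,3.59)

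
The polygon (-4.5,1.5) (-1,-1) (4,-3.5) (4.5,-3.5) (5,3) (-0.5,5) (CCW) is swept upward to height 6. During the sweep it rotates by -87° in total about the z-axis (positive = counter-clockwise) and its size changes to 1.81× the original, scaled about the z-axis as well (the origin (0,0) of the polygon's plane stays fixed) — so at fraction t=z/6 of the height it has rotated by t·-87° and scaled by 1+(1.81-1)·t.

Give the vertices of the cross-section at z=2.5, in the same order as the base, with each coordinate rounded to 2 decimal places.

t = z/height = 2.5/6 = 0.416667
s = 1 + (scale-1)·z/height = 1 + (1.81-1)·2.5/6 = 1.337500
θ = twist·z/height = -87°·2.5/6 = -36.2500° = -0.632682 rad
cos θ = 0.806445, sin θ = -0.591310 (intermediates below are computed at full precision and shown rounded to 5 d.p.)
v1: (-4.5,1.5) → rotate → (-2.74204,3.87056) → ×s → (-3.66747,5.17687) → (-3.67,5.18)
v2: (-1,-1) → rotate → (-1.39775,-0.21513) → ×s → (-1.86950,-0.28774) → (-1.87,-0.29)
v3: (4,-3.5) → rotate → (1.15619,-5.18779) → ×s → (1.54641,-6.93868) → (1.55,-6.94)
v4: (4.5,-3.5) → rotate → (1.55942,-5.48345) → ×s → (2.08572,-7.33411) → (2.09,-7.33)
v5: (5,3) → rotate → (5.80615,-0.53721) → ×s → (7.76573,-0.71852) → (7.77,-0.72)
v6: (-0.5,5) → rotate → (2.55333,4.32788) → ×s → (3.41507,5.78854) → (3.42,5.79)

Cross-section at z=2.5: (-3.67,5.18) (-1.87,-0.29) (1.55,-6.94) (2.09,-7.33) (7.77,-0.72) (3.42,5.79)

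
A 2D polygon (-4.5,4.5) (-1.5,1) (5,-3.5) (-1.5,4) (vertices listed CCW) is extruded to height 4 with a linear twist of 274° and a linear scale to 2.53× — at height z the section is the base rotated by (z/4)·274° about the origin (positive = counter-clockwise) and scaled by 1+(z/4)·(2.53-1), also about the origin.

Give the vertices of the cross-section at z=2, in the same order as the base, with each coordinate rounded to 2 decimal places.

t = z/height = 2/4 = 0.5
s = 1 + (scale-1)·z/height = 1 + (2.53-1)·2/4 = 1.765000
θ = twist·z/height = 274°·2/4 = 137.0000° = 2.391101 rad
cos θ = -0.731354, sin θ = 0.681998 (intermediates below are computed at full precision and shown rounded to 5 d.p.)
v1: (-4.5,4.5) → rotate → (0.22210,-6.36008) → ×s → (0.39200,-11.22555) → (0.39,-11.23)
v2: (-1.5,1) → rotate → (0.41503,-1.75435) → ×s → (0.73253,-3.09643) → (0.73,-3.10)
v3: (5,-3.5) → rotate → (-1.26977,5.96973) → ×s → (-2.24115,10.53657) → (-2.24,10.54)
v4: (-1.5,4) → rotate → (-1.63096,-3.94841) → ×s → (-2.87865,-6.96895) → (-2.88,-6.97)

Cross-section at z=2: (0.39,-11.23) (0.73,-3.10) (-2.24,10.54) (-2.88,-6.97)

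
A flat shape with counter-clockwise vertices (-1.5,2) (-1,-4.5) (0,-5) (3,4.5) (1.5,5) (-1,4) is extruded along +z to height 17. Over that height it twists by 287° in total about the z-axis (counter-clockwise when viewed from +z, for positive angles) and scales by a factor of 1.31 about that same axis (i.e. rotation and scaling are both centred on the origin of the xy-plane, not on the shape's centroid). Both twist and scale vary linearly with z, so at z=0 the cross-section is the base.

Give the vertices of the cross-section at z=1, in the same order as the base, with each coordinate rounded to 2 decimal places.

t = z/height = 1/17 = 0.0588235
s = 1 + (scale-1)·z/height = 1 + (1.31-1)·1/17 = 1.018235
θ = twist·z/height = 287°·1/17 = 16.8824° = 0.294653 rad
cos θ = 0.956903, sin θ = 0.290407 (intermediates below are computed at full precision and shown rounded to 5 d.p.)
v1: (-1.5,2) → rotate → (-2.01617,1.47819) → ×s → (-2.05294,1.50515) → (-2.05,1.51)
v2: (-1,-4.5) → rotate → (0.34993,-4.59647) → ×s → (0.35631,-4.68029) → (0.36,-4.68)
v3: (0,-5) → rotate → (1.45204,-4.78452) → ×s → (1.47852,-4.87176) → (1.48,-4.87)
v4: (3,4.5) → rotate → (1.56388,5.17729) → ×s → (1.59239,5.27170) → (1.59,5.27)
v5: (1.5,5) → rotate → (-0.01668,5.22013) → ×s → (-0.01699,5.31532) → (-0.02,5.32)
v6: (-1,4) → rotate → (-2.11853,3.53720) → ×s → (-2.15717,3.60171) → (-2.16,3.60)

Cross-section at z=1: (-2.05,1.51) (0.36,-4.68) (1.48,-4.87) (1.59,5.27) (-0.02,5.32) (-2.16,3.60)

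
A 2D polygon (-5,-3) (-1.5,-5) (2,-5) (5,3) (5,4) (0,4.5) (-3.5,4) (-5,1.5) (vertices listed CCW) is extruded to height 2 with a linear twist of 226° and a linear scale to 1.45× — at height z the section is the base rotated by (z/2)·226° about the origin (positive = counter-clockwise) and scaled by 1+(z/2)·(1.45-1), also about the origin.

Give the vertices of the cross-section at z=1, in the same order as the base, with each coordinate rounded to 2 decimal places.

Cross-section at z=1: (5.78,-4.20) (6.36,0.70) (4.68,4.65) (-5.78,4.20) (-6.90,3.72) (-5.07,-2.15) (-2.84,-5.86) (0.70,-6.36)

t = z/height = 1/2 = 0.5
s = 1 + (scale-1)·z/height = 1 + (1.45-1)·1/2 = 1.225000
θ = twist·z/height = 226°·1/2 = 113.0000° = 1.972222 rad
cos θ = -0.390731, sin θ = 0.920505 (intermediates below are computed at full precision and shown rounded to 5 d.p.)
v1: (-5,-3) → rotate → (4.71517,-3.43033) → ×s → (5.77608,-4.20216) → (5.78,-4.20)
v2: (-1.5,-5) → rotate → (5.18862,0.57290) → ×s → (6.35606,0.70180) → (6.36,0.70)
v3: (2,-5) → rotate → (3.82106,3.79467) → ×s → (4.68080,4.64847) → (4.68,4.65)
v4: (5,3) → rotate → (-4.71517,3.43033) → ×s → (-5.77608,4.20216) → (-5.78,4.20)
v5: (5,4) → rotate → (-5.63568,3.03960) → ×s → (-6.90370,3.72351) → (-6.90,3.72)
v6: (0,4.5) → rotate → (-4.14227,-1.75829) → ×s → (-5.07428,-2.15391) → (-5.07,-2.15)
v7: (-3.5,4) → rotate → (-2.31446,-4.78469) → ×s → (-2.83521,-5.86125) → (-2.84,-5.86)
v8: (-5,1.5) → rotate → (0.57290,-5.18862) → ×s → (0.70180,-6.35606) → (0.70,-6.36)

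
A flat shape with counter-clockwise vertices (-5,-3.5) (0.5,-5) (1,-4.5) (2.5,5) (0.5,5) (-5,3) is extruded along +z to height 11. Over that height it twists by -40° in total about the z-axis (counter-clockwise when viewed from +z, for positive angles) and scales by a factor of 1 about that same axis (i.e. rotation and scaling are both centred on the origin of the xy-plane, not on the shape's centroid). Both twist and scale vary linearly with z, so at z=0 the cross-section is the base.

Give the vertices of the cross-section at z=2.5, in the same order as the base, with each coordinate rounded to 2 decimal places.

Cross-section at z=2.5: (-5.49,-2.67) (-0.30,-5.02) (0.28,-4.60) (3.26,4.54) (1.28,4.86) (-4.46,3.75)

t = z/height = 2.5/11 = 0.227273
s = 1 + (scale-1)·z/height = 1 + (1-1)·2.5/11 = 1.000000
θ = twist·z/height = -40°·2.5/11 = -9.0909° = -0.158666 rad
cos θ = 0.987439, sin θ = -0.158001 (intermediates below are computed at full precision and shown rounded to 5 d.p.)
v1: (-5,-3.5) → rotate → (-5.49020,-2.66603) → ×s → (-5.49020,-2.66603) → (-5.49,-2.67)
v2: (0.5,-5) → rotate → (-0.29629,-5.01620) → ×s → (-0.29629,-5.01620) → (-0.30,-5.02)
v3: (1,-4.5) → rotate → (0.27643,-4.60148) → ×s → (0.27643,-4.60148) → (0.28,-4.60)
v4: (2.5,5) → rotate → (3.25860,4.54219) → ×s → (3.25860,4.54219) → (3.26,4.54)
v5: (0.5,5) → rotate → (1.28373,4.85819) → ×s → (1.28373,4.85819) → (1.28,4.86)
v6: (-5,3) → rotate → (-4.46319,3.75232) → ×s → (-4.46319,3.75232) → (-4.46,3.75)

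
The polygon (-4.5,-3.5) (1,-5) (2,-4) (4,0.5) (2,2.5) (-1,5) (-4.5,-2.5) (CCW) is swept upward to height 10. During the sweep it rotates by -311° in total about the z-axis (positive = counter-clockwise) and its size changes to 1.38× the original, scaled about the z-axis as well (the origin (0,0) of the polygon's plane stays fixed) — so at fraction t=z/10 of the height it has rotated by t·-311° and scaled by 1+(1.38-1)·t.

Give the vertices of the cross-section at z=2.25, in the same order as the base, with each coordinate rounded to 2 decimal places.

t = z/height = 2.25/10 = 0.225
s = 1 + (scale-1)·z/height = 1 + (1.38-1)·2.25/10 = 1.085500
θ = twist·z/height = -311°·2.25/10 = -69.9750° = -1.221294 rad
cos θ = 0.342430, sin θ = -0.939543 (intermediates below are computed at full precision and shown rounded to 5 d.p.)
v1: (-4.5,-3.5) → rotate → (-4.82934,3.02944) → ×s → (-5.24225,3.28846) → (-5.24,3.29)
v2: (1,-5) → rotate → (-4.35529,-2.65169) → ×s → (-4.72766,-2.87841) → (-4.73,-2.88)
v3: (2,-4) → rotate → (-3.07331,-3.24881) → ×s → (-3.33608,-3.52658) → (-3.34,-3.53)
v4: (4,0.5) → rotate → (1.83949,-3.58696) → ×s → (1.99677,-3.89364) → (2.00,-3.89)
v5: (2,2.5) → rotate → (3.03372,-1.02301) → ×s → (3.29310,-1.11048) → (3.29,-1.11)
v6: (-1,5) → rotate → (4.35529,2.65169) → ×s → (4.72766,2.87841) → (4.73,2.88)
v7: (-4.5,-2.5) → rotate → (-3.88979,3.37187) → ×s → (-4.22237,3.66016) → (-4.22,3.66)

Cross-section at z=2.25: (-5.24,3.29) (-4.73,-2.88) (-3.34,-3.53) (2.00,-3.89) (3.29,-1.11) (4.73,2.88) (-4.22,3.66)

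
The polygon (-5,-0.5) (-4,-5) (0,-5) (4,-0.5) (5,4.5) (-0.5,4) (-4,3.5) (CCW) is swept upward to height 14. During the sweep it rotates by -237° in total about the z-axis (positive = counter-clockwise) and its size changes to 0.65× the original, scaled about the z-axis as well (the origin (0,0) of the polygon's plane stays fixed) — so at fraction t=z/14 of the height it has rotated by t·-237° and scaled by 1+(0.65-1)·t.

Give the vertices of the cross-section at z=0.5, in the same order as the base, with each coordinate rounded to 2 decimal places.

t = z/height = 0.5/14 = 0.0357143
s = 1 + (scale-1)·z/height = 1 + (0.65-1)·0.5/14 = 0.987500
θ = twist·z/height = -237°·0.5/14 = -8.4643° = -0.147730 rad
cos θ = 0.989108, sin θ = -0.147193 (intermediates below are computed at full precision and shown rounded to 5 d.p.)
v1: (-5,-0.5) → rotate → (-5.01914,0.24141) → ×s → (-4.95640,0.23839) → (-4.96,0.24)
v2: (-4,-5) → rotate → (-4.69240,-4.35677) → ×s → (-4.63374,-4.30231) → (-4.63,-4.30)
v3: (0,-5) → rotate → (-0.73596,-4.94554) → ×s → (-0.72676,-4.88372) → (-0.73,-4.88)
v4: (4,-0.5) → rotate → (3.88283,-1.08333) → ×s → (3.83430,-1.06978) → (3.83,-1.07)
v5: (5,4.5) → rotate → (5.60791,3.71502) → ×s → (5.53781,3.66858) → (5.54,3.67)
v6: (-0.5,4) → rotate → (0.09422,4.03003) → ×s → (0.09304,3.97965) → (0.09,3.98)
v7: (-4,3.5) → rotate → (-3.44126,4.05065) → ×s → (-3.39824,4.00002) → (-3.40,4.00)

Cross-section at z=0.5: (-4.96,0.24) (-4.63,-4.30) (-0.73,-4.88) (3.83,-1.07) (5.54,3.67) (0.09,3.98) (-3.40,4.00)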